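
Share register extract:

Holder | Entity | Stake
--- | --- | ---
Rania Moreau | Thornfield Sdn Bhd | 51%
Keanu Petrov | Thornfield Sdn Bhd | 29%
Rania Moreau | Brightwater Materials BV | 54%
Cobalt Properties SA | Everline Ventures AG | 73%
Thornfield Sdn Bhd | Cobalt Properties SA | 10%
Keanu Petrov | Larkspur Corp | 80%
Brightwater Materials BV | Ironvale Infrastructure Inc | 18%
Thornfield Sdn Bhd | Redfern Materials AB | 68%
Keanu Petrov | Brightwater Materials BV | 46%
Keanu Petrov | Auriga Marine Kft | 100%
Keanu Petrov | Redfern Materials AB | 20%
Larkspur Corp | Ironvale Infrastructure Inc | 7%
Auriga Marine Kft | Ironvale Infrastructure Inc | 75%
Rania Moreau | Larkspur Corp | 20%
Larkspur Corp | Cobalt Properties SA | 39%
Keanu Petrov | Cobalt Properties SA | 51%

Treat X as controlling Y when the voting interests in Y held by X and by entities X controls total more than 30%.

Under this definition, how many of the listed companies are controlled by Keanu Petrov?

6

Keanu holds 46% of Brightwater, so Keanu controls Brightwater.
Keanu holds 80% of Larkspur, so Keanu controls Larkspur.
Keanu holds 100% of Auriga, so Keanu controls Auriga.
Keanu and Larkspur together hold 51% + 39% = 90% of Cobalt, so Keanu controls Cobalt.
Larkspur and Auriga and Brightwater together hold 7% + 75% + 18% = 100% of Ironvale, so Keanu controls Ironvale.
Cobalt holds 73% of Everline, so Keanu controls Everline.
No other company's threshold is met.
Keanu controls 6 companies.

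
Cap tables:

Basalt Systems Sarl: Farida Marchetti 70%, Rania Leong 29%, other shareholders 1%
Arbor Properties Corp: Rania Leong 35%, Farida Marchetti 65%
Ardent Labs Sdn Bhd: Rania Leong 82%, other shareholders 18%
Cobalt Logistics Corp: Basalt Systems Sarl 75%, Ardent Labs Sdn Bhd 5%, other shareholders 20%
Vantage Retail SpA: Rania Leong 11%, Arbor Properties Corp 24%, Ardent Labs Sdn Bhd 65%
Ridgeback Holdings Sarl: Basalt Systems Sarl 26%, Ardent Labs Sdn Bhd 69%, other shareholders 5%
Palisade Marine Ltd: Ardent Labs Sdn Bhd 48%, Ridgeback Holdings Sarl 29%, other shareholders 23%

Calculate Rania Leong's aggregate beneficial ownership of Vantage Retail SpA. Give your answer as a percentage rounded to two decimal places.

72.70%

Rania reaches Vantage along 3 paths.
Direct stake: 11% = 11%.
Via Arbor: 35% × 24% = 8.4%.
Via Ardent: 82% × 65% = 53.3%.
Total: 11% + 8.4% + 53.3% = 72.7%.
Rounded: 72.70%.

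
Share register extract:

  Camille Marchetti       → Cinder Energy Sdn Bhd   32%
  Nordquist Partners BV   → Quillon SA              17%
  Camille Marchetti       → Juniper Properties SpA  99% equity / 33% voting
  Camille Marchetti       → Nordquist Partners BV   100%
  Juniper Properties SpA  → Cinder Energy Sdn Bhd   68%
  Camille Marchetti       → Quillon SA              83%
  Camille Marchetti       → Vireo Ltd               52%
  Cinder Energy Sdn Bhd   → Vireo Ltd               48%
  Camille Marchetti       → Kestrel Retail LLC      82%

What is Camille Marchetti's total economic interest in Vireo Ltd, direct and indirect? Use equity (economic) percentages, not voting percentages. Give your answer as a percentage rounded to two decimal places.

Camille reaches Vireo along 3 paths.
Via Juniper → Cinder: 99% × 68% × 48% = 32.3136%.
Via Cinder: 32% × 48% = 15.36%.
Direct stake: 52% = 52%.
Total: 32.3136% + 15.36% + 52% = 99.6736%.
Rounded: 99.67%.

99.67%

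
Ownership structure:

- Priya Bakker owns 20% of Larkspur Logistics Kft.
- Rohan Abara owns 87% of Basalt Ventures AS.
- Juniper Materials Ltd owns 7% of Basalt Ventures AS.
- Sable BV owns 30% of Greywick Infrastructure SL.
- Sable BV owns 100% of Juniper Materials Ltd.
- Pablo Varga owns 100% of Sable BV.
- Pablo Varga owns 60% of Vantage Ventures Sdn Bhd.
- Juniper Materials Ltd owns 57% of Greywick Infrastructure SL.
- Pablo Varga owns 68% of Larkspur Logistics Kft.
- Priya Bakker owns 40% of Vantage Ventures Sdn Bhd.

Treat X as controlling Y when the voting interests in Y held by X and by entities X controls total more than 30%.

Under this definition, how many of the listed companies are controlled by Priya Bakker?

1

Priya holds 40% of Vantage, so Priya controls Vantage.
No other company's threshold is met.
Priya controls 1 company.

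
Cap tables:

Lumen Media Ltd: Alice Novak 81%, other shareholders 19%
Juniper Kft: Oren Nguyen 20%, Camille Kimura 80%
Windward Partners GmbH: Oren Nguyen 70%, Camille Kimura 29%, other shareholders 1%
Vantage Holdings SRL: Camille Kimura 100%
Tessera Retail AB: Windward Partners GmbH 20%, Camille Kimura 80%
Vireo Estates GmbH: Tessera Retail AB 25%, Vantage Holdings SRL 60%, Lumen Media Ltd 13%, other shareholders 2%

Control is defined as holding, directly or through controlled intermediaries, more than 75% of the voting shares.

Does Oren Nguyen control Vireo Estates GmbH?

No

Oren's largest direct stake is 70% in Windward, which does not meet the threshold, so Oren controls no company.
Neither Oren nor any entity Oren controls holds any voting interest in Vireo.
So Oren does not control Vireo.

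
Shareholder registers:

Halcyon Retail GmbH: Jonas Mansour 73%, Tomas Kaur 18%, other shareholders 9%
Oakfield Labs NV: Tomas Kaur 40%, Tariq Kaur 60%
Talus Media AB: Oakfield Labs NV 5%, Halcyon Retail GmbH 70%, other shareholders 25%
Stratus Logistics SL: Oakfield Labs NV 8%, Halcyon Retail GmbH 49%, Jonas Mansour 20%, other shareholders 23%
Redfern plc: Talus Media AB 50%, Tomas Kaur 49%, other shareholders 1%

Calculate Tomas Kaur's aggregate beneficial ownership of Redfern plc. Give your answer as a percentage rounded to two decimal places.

56.30%

Tomas reaches Redfern along 3 paths.
Via Oakfield → Talus: 40% × 5% × 50% = 1%.
Via Halcyon → Talus: 18% × 70% × 50% = 6.3%.
Direct stake: 49% = 49%.
Total: 1% + 6.3% + 49% = 56.3%.
Rounded: 56.30%.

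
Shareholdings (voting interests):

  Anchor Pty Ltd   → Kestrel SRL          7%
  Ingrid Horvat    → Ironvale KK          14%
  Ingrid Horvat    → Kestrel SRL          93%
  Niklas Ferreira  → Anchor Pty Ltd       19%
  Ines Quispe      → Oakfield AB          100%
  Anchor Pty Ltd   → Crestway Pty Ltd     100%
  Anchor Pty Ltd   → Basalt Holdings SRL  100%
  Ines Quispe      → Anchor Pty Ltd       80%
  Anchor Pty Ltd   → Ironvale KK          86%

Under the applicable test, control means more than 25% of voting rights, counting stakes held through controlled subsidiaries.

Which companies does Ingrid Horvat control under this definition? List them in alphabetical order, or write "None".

Kestrel SRL

Ingrid holds 93% of Kestrel, so Ingrid controls Kestrel.
No other company's threshold is met.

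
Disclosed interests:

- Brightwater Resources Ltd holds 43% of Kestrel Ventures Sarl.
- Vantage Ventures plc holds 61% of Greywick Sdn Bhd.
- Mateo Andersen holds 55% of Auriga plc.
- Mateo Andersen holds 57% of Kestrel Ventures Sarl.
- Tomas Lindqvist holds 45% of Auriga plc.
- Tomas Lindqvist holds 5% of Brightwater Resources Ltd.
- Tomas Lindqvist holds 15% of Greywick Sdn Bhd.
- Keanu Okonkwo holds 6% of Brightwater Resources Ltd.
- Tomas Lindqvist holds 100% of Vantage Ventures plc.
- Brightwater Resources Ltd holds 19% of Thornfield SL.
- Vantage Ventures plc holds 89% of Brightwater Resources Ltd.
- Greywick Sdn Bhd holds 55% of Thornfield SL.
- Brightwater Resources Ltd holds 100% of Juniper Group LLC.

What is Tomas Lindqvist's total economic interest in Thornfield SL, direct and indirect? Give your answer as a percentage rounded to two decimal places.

Tomas reaches Thornfield along 4 paths.
Via Greywick: 15% × 55% = 8.25%.
Via Vantage → Greywick: 100% × 61% × 55% = 33.55%.
Via Vantage → Brightwater: 100% × 89% × 19% = 16.91%.
Via Brightwater: 5% × 19% = 0.95%.
Total: 8.25% + 33.55% + 16.91% + 0.95% = 59.66%.

59.66%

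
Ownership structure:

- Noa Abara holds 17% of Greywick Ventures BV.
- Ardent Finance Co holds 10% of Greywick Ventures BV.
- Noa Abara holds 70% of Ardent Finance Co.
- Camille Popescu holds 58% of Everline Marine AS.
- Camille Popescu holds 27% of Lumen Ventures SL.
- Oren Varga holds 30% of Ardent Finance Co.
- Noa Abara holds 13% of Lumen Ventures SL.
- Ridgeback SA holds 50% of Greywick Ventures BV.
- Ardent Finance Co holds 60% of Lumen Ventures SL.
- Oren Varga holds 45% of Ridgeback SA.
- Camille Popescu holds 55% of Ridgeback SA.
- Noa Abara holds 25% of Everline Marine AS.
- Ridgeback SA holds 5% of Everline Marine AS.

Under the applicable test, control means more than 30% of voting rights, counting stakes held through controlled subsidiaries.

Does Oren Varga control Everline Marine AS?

Oren holds 45% of Ridgeback, so Oren controls Ridgeback.
Ridgeback holds 50% of Greywick, so Oren controls Greywick.
In Everline, Oren's side holds only 5%, not > 30%.
So Oren does not control Everline.

No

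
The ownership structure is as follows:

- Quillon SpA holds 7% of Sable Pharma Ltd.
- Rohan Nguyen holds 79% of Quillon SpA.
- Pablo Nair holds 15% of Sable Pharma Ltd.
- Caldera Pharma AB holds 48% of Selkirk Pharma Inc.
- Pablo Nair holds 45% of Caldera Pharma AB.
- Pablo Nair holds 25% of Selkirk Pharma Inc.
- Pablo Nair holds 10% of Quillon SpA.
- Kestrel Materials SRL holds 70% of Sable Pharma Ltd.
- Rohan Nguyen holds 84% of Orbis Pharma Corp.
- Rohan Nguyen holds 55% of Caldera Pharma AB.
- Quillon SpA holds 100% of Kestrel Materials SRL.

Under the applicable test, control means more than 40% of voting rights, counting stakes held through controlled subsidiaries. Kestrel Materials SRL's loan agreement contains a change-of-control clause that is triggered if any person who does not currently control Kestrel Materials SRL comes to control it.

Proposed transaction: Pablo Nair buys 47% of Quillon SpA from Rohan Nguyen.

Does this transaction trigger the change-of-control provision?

The purchase adds only to Pablo's holdings (Rohan's stake shrinks), so Pablo is the only person who could newly come to control Kestrel.
Pablo holds 45% of Caldera, so Pablo controls Caldera.
Pablo and Caldera together hold 25% + 48% = 73% of Selkirk, so Pablo controls Selkirk.
Neither Pablo nor any entity Pablo controls holds any voting interest in Kestrel.
So before the transaction, Pablo does not control Kestrel.
After the purchase, Pablo's direct stake in Quillon rises to 10% + 47% = 57%, and Rohan's stake falls to 32%.
Pablo holds 57% of Quillon, so Pablo controls Quillon.
Quillon holds 100% of Kestrel, so Pablo controls Kestrel.
Pablo did not control Kestrel before and does after, so the clause is triggered.

Yes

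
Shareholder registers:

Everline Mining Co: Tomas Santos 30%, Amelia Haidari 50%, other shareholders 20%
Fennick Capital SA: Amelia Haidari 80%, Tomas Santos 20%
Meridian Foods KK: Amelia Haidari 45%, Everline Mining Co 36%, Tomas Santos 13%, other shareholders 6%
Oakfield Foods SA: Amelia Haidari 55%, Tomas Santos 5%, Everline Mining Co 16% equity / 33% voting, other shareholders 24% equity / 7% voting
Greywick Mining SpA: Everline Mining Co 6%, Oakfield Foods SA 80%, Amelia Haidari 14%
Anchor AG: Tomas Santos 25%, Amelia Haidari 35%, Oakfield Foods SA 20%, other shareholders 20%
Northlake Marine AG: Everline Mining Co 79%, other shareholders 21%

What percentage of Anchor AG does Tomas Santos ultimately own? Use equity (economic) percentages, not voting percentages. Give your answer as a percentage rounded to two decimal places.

26.96%

Tomas reaches Anchor along 3 paths.
Direct stake: 25% = 25%.
Via Oakfield: 5% × 20% = 1%.
Via Everline → Oakfield: 30% × 16% × 20% = 0.96%.
Total: 25% + 1% + 0.96% = 26.96%.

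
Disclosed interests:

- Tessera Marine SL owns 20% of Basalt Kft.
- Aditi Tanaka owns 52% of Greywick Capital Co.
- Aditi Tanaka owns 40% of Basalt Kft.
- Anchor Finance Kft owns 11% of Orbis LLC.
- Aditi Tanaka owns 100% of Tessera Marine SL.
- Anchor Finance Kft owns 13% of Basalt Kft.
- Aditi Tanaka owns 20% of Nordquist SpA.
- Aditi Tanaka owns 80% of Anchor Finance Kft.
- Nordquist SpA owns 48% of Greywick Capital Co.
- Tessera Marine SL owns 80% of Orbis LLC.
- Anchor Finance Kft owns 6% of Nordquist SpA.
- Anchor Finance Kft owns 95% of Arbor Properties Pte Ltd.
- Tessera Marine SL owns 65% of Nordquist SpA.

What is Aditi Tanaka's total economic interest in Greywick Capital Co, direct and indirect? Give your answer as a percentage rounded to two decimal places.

Aditi reaches Greywick along 4 paths.
Via Nordquist: 20% × 48% = 9.6%.
Via Tessera → Nordquist: 100% × 65% × 48% = 31.2%.
Via Anchor → Nordquist: 80% × 6% × 48% = 2.304%.
Direct stake: 52% = 52%.
Total: 9.6% + 31.2% + 2.304% + 52% = 95.104%.
Rounded: 95.10%.

95.10%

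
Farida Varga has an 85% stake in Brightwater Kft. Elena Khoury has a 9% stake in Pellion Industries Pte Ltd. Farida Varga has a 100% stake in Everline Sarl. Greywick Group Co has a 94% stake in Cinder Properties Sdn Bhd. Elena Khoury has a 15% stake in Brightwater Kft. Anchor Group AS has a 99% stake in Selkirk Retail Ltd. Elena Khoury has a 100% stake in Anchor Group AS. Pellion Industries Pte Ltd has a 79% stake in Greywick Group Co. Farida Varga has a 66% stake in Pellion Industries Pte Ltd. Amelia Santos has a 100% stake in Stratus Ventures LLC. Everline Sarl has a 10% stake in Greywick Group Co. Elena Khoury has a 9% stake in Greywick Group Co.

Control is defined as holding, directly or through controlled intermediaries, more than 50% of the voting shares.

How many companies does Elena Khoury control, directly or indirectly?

Elena holds 100% of Anchor, so Elena controls Anchor.
Anchor holds 99% of Selkirk, so Elena controls Selkirk.
No other company's threshold is met.
Elena controls 2 companies.

2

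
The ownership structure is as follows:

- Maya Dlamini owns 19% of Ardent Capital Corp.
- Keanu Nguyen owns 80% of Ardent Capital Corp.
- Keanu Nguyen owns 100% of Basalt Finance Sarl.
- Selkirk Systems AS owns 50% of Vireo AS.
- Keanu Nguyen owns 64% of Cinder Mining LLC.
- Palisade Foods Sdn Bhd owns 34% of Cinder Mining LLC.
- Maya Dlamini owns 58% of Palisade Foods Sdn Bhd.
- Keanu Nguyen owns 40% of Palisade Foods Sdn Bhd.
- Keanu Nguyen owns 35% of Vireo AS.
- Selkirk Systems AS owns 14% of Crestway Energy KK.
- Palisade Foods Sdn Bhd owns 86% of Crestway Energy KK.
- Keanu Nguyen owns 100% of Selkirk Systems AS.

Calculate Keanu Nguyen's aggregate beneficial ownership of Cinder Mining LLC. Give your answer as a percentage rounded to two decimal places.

Keanu reaches Cinder along 2 paths.
Via Palisade: 40% × 34% = 13.6%.
Direct stake: 64% = 64%.
Total: 13.6% + 64% = 77.6%.
Rounded: 77.60%.

77.60%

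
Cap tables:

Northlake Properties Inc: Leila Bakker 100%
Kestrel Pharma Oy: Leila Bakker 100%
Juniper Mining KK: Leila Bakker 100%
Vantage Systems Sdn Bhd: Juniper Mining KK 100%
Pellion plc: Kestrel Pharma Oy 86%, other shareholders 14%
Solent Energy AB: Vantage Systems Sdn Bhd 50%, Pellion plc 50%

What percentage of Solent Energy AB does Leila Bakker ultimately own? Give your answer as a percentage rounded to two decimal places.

93.00%

Leila reaches Solent along 2 paths.
Via Juniper → Vantage: 100% × 100% × 50% = 50%.
Via Kestrel → Pellion: 100% × 86% × 50% = 43%.
Total: 50% + 43% = 93%.
Rounded: 93.00%.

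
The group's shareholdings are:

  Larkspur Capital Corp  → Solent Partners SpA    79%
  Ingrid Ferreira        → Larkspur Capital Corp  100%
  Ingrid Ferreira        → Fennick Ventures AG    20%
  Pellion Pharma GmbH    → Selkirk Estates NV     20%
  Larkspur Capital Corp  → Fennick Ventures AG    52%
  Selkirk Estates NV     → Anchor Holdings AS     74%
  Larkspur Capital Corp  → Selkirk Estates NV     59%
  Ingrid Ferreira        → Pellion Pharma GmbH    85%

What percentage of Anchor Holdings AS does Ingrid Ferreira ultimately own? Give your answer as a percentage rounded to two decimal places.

Ingrid reaches Anchor along 2 paths.
Via Larkspur → Selkirk: 100% × 59% × 74% = 43.66%.
Via Pellion → Selkirk: 85% × 20% × 74% = 12.58%.
Total: 43.66% + 12.58% = 56.24%.

56.24%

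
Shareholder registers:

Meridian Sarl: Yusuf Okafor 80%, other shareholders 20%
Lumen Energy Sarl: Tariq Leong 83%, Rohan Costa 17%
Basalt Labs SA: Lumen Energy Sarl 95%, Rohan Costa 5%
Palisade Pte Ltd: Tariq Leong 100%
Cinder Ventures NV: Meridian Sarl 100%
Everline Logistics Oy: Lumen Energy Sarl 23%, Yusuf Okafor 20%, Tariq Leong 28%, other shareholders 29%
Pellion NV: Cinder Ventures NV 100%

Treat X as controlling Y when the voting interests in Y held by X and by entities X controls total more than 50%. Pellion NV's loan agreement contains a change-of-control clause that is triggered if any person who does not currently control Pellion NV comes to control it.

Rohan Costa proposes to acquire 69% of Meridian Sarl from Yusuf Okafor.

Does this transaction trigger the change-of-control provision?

The purchase adds only to Rohan's holdings (Yusuf's stake shrinks), so Rohan is the only person who could newly come to control Pellion.
Rohan's largest direct stake is 17% in Lumen, which does not meet the threshold, so Rohan controls no company.
Neither Rohan nor any entity Rohan controls holds any voting interest in Pellion.
So before the transaction, Rohan does not control Pellion.
After the purchase, Rohan holds 69% of Meridian directly, and Yusuf's stake falls to 11%.
Rohan holds 69% of Meridian, so Rohan controls Meridian.
Meridian holds 100% of Cinder, so Rohan controls Cinder.
Cinder holds 100% of Pellion, so Rohan controls Pellion.
Rohan did not control Pellion before and does after, so the clause is triggered.

Yes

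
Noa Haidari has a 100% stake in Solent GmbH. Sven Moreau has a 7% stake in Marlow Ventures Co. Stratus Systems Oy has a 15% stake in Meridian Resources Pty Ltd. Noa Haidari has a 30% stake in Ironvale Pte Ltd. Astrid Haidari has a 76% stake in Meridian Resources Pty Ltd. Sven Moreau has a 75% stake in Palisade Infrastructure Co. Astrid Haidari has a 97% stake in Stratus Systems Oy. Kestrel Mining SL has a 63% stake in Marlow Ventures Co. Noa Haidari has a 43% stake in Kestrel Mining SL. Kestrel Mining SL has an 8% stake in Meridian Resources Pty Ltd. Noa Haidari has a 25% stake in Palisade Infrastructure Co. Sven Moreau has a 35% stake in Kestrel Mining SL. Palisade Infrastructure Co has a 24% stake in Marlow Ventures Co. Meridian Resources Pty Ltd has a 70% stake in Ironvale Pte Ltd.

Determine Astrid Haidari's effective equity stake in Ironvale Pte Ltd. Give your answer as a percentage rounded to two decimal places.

Astrid reaches Ironvale along 2 paths.
Via Meridian: 76% × 70% = 53.2%.
Via Stratus → Meridian: 97% × 15% × 70% = 10.185%.
Total: 53.2% + 10.185% = 63.385%.
Rounded: 63.39%.

63.39%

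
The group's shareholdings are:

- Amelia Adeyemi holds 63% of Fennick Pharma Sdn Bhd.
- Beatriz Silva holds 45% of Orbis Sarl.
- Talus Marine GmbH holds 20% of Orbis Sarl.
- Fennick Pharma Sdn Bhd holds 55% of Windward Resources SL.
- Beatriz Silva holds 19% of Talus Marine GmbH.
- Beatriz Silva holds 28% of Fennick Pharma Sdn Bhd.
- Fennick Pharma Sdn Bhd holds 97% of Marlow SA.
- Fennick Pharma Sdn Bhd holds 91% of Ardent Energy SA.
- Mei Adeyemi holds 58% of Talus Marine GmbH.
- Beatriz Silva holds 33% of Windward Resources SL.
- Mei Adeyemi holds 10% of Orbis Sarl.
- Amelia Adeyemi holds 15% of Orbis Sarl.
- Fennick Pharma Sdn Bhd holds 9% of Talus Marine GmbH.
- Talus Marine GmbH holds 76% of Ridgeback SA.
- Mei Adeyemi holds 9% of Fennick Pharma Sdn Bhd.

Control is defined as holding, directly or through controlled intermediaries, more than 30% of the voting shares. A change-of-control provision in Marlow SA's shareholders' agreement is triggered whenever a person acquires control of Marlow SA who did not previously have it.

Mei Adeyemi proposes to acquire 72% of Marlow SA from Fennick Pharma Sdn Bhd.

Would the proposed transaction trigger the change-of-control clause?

The purchase adds only to Mei's holdings (Fennick's stake shrinks), so Mei is the only person who could newly come to control Marlow.
Mei holds 58% of Talus, so Mei controls Talus.
Talus holds 76% of Ridgeback, so Mei controls Ridgeback.
Neither Mei nor any entity Mei controls holds any voting interest in Marlow.
So before the transaction, Mei does not control Marlow.
After the purchase, Mei holds 72% of Marlow directly, and Fennick's stake falls to 25%.
Mei holds 72% of Marlow, so Mei controls Marlow.
Mei did not control Marlow before and does after, so the clause is triggered.

Yes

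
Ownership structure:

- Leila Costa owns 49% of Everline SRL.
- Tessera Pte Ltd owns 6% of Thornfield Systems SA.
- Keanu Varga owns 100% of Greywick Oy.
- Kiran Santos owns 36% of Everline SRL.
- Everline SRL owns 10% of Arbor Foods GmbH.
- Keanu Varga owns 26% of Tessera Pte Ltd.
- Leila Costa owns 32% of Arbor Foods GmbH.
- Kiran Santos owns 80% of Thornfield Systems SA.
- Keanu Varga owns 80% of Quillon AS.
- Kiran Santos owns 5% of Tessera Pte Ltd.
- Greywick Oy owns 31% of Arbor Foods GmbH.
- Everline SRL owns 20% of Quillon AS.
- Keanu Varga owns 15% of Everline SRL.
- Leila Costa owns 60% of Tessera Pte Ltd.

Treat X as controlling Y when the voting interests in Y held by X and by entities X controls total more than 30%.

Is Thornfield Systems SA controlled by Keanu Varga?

Keanu holds 100% of Greywick, so Keanu controls Greywick.
Greywick holds 31% of Arbor, so Keanu controls Arbor.
Keanu holds 80% of Quillon, so Keanu controls Quillon.
Neither Keanu nor any entity Keanu controls holds any voting interest in Thornfield.
So Keanu does not control Thornfield.

No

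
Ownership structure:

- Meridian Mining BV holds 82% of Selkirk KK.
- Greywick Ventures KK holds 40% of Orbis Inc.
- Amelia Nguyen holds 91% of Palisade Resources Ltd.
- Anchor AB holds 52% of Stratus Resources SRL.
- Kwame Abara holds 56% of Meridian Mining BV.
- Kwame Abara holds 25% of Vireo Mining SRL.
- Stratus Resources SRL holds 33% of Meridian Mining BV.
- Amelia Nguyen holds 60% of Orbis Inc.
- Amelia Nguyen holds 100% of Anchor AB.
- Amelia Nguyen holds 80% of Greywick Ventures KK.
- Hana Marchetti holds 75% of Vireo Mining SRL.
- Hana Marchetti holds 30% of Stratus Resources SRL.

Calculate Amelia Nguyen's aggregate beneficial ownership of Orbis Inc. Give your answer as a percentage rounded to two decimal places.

92.00%

Amelia reaches Orbis along 2 paths.
Direct stake: 60% = 60%.
Via Greywick: 80% × 40% = 32%.
Total: 60% + 32% = 92%.
Rounded: 92.00%.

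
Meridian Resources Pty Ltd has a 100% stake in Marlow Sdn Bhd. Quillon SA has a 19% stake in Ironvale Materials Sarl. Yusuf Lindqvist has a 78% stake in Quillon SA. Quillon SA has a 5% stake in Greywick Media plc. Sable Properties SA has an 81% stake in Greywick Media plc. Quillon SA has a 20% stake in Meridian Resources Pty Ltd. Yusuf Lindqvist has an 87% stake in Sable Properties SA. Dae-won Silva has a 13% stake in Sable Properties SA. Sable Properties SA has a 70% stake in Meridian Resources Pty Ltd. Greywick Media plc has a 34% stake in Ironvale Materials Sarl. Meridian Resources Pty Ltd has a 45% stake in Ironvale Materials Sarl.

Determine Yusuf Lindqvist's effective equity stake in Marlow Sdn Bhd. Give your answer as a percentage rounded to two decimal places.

Yusuf reaches Marlow along 2 paths.
Via Sable → Meridian: 87% × 70% × 100% = 60.9%.
Via Quillon → Meridian: 78% × 20% × 100% = 15.6%.
Total: 60.9% + 15.6% = 76.5%.
Rounded: 76.50%.

76.50%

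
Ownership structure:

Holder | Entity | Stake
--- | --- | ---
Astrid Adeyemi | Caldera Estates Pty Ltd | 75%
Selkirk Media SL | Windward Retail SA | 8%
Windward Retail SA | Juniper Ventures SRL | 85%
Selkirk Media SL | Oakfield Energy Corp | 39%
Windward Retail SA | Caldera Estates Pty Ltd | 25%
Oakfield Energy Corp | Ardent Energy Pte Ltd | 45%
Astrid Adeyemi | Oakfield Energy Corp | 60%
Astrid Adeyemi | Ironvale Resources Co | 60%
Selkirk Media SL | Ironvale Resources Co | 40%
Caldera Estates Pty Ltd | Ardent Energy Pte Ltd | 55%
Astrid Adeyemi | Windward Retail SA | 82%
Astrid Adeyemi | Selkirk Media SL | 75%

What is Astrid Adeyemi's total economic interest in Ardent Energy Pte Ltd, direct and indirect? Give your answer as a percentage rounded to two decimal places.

Astrid reaches Ardent along 5 paths.
Via Caldera: 75% × 55% = 41.25%.
Via Selkirk → Windward → Caldera: 75% × 8% × 25% × 55% = 0.825%.
Via Windward → Caldera: 82% × 25% × 55% = 11.275%.
Via Selkirk → Oakfield: 75% × 39% × 45% = 13.1625%.
Via Oakfield: 60% × 45% = 27%.
Total: 41.25% + 0.825% + 11.275% + 13.1625% + 27% = 93.5125%.
Rounded: 93.51%.

93.51%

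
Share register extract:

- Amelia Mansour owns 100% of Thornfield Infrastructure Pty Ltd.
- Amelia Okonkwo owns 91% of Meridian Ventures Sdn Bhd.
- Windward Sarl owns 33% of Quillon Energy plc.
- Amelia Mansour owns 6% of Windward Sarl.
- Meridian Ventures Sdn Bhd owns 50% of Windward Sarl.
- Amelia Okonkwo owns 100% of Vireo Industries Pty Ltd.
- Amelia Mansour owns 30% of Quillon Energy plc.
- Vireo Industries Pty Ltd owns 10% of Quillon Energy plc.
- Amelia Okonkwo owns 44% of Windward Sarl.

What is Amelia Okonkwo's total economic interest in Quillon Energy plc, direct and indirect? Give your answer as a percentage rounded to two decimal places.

39.54%

Amelia Okonkwo reaches Quillon along 3 paths.
Via Vireo: 100% × 10% = 10%.
Via Meridian → Windward: 91% × 50% × 33% = 15.015%.
Via Windward: 44% × 33% = 14.52%.
Total: 10% + 15.015% + 14.52% = 39.535%.
Rounded: 39.54%.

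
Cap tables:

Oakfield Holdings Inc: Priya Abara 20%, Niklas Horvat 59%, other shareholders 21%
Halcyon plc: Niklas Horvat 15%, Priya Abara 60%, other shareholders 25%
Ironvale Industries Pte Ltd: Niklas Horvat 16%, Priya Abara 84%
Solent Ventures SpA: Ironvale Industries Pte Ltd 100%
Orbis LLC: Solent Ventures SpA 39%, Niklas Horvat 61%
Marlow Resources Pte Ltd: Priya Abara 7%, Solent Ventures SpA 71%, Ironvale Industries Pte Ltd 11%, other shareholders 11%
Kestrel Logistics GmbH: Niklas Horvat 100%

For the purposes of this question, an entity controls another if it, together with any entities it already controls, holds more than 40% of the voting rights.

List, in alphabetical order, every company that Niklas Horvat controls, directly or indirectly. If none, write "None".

Niklas holds 59% of Oakfield, so Niklas controls Oakfield.
Niklas holds 61% of Orbis, so Niklas controls Orbis.
Niklas holds 100% of Kestrel, so Niklas controls Kestrel.
No other company's threshold is met.

Kestrel Logistics GmbH, Oakfield Holdings Inc, Orbis LLC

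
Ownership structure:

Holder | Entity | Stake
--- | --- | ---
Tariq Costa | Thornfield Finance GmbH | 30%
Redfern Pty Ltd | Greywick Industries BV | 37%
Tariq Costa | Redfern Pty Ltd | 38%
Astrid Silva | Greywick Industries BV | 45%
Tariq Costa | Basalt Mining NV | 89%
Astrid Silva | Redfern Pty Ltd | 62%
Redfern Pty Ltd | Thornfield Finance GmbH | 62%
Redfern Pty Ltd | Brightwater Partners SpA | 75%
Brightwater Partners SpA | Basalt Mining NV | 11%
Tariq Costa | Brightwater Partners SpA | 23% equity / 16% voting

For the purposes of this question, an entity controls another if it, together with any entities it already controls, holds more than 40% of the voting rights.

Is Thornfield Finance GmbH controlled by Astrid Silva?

Yes

Astrid holds 62% of Redfern, so Astrid controls Redfern.
Redfern holds 62% of Thornfield, so Astrid controls Thornfield.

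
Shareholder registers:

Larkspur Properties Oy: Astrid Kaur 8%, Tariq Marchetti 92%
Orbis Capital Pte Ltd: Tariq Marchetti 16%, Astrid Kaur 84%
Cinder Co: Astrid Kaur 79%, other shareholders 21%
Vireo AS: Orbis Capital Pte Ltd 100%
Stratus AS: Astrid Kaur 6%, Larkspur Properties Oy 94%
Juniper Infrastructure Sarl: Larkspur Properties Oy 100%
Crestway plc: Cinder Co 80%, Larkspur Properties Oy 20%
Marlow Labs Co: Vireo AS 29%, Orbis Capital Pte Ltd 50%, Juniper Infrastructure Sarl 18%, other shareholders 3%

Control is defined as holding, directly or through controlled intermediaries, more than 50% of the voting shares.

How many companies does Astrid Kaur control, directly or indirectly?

5

Astrid holds 84% of Orbis, so Astrid controls Orbis.
Astrid holds 79% of Cinder, so Astrid controls Cinder.
Orbis holds 100% of Vireo, so Astrid controls Vireo.
Cinder holds 80% of Crestway, so Astrid controls Crestway.
Vireo and Orbis together hold 29% + 50% = 79% of Marlow, so Astrid controls Marlow.
No other company's threshold is met.
Astrid controls 5 companies.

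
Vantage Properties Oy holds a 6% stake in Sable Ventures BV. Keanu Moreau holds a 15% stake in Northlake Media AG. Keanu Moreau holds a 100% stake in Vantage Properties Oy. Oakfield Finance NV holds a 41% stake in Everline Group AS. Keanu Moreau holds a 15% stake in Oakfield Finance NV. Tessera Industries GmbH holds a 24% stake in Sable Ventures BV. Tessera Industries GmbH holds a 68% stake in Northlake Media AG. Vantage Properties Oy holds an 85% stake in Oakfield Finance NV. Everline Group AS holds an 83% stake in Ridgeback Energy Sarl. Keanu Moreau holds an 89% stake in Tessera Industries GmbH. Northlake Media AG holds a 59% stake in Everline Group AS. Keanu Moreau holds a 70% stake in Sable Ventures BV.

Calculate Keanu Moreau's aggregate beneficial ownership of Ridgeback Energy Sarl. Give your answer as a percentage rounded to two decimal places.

71.01%

Keanu reaches Ridgeback along 4 paths.
Via Northlake → Everline: 15% × 59% × 83% = 7.3455%.
Via Tessera → Northlake → Everline: 89% × 68% × 59% × 83% = 29.636644%.
Via Oakfield → Everline: 15% × 41% × 83% = 5.1045%.
Via Vantage → Oakfield → Everline: 100% × 85% × 41% × 83% = 28.9255%.
Total: 7.3455% + 29.636644% + 5.1045% + 28.9255% = 71.012144%.
Rounded: 71.01%.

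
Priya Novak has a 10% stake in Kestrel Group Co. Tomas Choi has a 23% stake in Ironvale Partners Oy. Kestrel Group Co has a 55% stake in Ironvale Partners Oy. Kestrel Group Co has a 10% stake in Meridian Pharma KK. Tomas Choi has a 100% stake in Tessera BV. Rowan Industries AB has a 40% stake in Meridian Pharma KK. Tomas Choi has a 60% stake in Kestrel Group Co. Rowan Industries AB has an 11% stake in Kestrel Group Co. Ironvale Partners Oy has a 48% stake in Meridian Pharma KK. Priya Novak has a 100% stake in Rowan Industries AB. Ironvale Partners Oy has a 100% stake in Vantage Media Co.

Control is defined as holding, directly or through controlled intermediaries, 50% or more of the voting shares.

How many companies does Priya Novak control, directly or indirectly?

Priya holds 100% of Rowan, so Priya controls Rowan.
No other company's threshold is met.
Priya controls 1 company.

1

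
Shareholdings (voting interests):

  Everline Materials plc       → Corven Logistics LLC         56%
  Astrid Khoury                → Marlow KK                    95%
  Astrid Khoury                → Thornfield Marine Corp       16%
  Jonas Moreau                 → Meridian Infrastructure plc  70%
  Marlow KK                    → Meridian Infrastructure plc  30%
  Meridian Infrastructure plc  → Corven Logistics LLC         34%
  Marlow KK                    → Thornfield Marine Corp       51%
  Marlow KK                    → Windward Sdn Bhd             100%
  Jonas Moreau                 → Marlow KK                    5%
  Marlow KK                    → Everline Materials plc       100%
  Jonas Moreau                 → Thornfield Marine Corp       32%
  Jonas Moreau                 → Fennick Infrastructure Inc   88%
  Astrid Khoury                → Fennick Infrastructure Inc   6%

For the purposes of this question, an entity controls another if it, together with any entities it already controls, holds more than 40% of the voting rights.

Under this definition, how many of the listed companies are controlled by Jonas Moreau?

2

Jonas holds 70% of Meridian, so Jonas controls Meridian.
Jonas holds 88% of Fennick, so Jonas controls Fennick.
No other company's threshold is met.
Jonas controls 2 companies.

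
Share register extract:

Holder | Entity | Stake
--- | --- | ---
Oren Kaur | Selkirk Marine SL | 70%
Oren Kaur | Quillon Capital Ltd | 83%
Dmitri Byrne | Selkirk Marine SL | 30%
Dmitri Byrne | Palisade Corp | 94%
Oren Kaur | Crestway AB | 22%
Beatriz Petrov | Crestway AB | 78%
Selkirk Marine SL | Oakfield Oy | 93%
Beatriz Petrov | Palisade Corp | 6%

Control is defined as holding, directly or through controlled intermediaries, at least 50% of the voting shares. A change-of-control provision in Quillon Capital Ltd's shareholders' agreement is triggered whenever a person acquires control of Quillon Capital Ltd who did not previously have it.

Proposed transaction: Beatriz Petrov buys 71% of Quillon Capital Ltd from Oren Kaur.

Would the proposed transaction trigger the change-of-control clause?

Yes

The purchase adds only to Beatriz's holdings (Oren's stake shrinks), so Beatriz is the only person who could newly come to control Quillon.
Beatriz holds 78% of Crestway, so Beatriz controls Crestway.
Neither Beatriz nor any entity Beatriz controls holds any voting interest in Quillon.
So before the transaction, Beatriz does not control Quillon.
After the purchase, Beatriz holds 71% of Quillon directly, and Oren's stake falls to 12%.
Beatriz holds 71% of Quillon, so Beatriz controls Quillon.
Beatriz did not control Quillon before and does after, so the clause is triggered.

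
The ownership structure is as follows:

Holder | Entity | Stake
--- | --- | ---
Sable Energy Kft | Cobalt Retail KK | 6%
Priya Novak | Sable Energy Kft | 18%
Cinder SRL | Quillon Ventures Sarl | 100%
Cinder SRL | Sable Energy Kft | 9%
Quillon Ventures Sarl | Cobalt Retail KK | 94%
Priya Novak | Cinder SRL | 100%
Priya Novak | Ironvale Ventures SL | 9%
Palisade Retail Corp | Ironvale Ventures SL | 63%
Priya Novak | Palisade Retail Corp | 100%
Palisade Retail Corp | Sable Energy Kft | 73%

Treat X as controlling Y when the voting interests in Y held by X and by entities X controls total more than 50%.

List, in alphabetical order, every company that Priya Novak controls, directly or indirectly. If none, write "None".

Cinder SRL, Cobalt Retail KK, Ironvale Ventures SL, Palisade Retail Corp, Quillon Ventures Sarl, Sable Energy Kft

Priya holds 100% of Palisade, so Priya controls Palisade.
Priya holds 100% of Cinder, so Priya controls Cinder.
Cinder holds 100% of Quillon, so Priya controls Quillon.
Cinder and Palisade and Priya together hold 9% + 73% + 18% = 100% of Sable, so Priya controls Sable.
Quillon and Sable together hold 94% + 6% = 100% of Cobalt, so Priya controls Cobalt.
Priya and Palisade together hold 9% + 63% = 72% of Ironvale, so Priya controls Ironvale.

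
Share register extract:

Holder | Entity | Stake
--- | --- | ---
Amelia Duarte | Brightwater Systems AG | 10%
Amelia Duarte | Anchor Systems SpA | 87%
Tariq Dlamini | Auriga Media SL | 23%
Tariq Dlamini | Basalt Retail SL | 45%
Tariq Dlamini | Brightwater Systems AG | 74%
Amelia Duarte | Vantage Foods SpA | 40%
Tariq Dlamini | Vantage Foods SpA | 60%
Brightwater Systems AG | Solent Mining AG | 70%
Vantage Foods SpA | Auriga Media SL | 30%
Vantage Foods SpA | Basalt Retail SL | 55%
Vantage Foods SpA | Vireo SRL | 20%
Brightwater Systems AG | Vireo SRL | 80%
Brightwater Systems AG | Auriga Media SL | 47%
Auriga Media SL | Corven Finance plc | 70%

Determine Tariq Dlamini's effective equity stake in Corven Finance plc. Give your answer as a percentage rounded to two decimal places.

53.05%

Tariq reaches Corven along 3 paths.
Via Auriga: 23% × 70% = 16.1%.
Via Vantage → Auriga: 60% × 30% × 70% = 12.6%.
Via Brightwater → Auriga: 74% × 47% × 70% = 24.346%.
Total: 16.1% + 12.6% + 24.346% = 53.046%.
Rounded: 53.05%.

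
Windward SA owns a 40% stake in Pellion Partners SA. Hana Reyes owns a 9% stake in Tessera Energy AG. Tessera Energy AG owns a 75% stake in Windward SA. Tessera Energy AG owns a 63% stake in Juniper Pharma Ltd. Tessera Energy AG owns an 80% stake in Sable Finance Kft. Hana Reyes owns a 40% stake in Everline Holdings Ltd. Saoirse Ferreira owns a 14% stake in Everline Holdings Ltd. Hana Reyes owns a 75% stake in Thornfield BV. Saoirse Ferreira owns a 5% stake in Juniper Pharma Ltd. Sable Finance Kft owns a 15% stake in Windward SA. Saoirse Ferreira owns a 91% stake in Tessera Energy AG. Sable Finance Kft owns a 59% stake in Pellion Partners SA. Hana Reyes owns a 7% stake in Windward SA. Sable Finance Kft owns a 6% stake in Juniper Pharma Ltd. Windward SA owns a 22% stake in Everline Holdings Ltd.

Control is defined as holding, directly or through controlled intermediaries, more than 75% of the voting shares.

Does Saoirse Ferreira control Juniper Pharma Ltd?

No

Saoirse holds 91% of Tessera, so Saoirse controls Tessera.
Tessera holds 80% of Sable, so Saoirse controls Sable.
Tessera and Sable together hold 75% + 15% = 90% of Windward, so Saoirse controls Windward.
Windward and Sable together hold 40% + 59% = 99% of Pellion, so Saoirse controls Pellion.
In Juniper, Saoirse's side holds only 63% + 6% + 5% = 74%, not > 75%.
So Saoirse does not control Juniper.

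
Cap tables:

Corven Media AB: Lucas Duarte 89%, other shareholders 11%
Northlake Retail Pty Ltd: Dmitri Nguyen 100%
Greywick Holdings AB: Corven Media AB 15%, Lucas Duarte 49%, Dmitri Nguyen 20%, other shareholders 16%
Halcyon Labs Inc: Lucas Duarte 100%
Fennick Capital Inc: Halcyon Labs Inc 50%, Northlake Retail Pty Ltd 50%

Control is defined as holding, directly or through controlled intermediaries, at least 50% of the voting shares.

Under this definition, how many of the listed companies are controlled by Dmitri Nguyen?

Dmitri holds 100% of Northlake, so Dmitri controls Northlake.
Northlake holds 50% of Fennick, so Dmitri controls Fennick.
No other company's threshold is met.
Dmitri controls 2 companies.

2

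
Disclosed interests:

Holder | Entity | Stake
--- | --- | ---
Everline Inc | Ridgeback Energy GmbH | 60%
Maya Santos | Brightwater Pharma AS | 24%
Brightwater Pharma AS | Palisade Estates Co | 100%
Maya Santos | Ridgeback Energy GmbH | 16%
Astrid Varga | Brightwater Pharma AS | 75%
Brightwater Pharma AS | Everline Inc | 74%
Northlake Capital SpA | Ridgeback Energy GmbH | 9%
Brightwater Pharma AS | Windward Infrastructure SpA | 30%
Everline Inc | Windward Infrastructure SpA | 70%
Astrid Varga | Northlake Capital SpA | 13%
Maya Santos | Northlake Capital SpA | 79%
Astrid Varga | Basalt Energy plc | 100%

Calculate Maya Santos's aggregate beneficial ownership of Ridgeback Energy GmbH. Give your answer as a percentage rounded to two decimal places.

33.77%

Maya reaches Ridgeback along 3 paths.
Direct stake: 16% = 16%.
Via Northlake: 79% × 9% = 7.11%.
Via Brightwater → Everline: 24% × 74% × 60% = 10.656%.
Total: 16% + 7.11% + 10.656% = 33.766%.
Rounded: 33.77%.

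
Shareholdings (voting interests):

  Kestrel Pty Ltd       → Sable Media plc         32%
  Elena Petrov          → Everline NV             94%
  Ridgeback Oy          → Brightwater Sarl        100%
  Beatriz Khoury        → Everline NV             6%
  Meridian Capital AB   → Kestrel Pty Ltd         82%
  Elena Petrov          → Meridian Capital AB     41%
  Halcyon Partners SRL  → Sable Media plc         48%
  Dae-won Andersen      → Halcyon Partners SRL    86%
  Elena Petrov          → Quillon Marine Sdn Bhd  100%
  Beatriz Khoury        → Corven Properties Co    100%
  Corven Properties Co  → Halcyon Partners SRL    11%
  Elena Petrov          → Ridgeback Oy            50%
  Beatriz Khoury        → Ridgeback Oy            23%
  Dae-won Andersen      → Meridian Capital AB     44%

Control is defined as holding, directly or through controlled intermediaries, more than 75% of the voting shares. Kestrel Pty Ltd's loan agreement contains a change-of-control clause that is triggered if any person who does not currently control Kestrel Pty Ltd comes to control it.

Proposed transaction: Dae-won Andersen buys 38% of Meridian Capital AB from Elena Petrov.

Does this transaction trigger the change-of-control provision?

Yes

The purchase adds only to Dae-won's holdings (Elena's stake shrinks), so Dae-won is the only person who could newly come to control Kestrel.
Dae-won holds 86% of Halcyon, so Dae-won controls Halcyon.
Neither Dae-won nor any entity Dae-won controls holds any voting interest in Kestrel.
So before the transaction, Dae-won does not control Kestrel.
After the purchase, Dae-won's direct stake in Meridian rises to 44% + 38% = 82%, and Elena's stake falls to 3%.
Dae-won holds 82% of Meridian, so Dae-won controls Meridian.
Meridian holds 82% of Kestrel, so Dae-won controls Kestrel.
Dae-won did not control Kestrel before and does after, so the clause is triggered.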